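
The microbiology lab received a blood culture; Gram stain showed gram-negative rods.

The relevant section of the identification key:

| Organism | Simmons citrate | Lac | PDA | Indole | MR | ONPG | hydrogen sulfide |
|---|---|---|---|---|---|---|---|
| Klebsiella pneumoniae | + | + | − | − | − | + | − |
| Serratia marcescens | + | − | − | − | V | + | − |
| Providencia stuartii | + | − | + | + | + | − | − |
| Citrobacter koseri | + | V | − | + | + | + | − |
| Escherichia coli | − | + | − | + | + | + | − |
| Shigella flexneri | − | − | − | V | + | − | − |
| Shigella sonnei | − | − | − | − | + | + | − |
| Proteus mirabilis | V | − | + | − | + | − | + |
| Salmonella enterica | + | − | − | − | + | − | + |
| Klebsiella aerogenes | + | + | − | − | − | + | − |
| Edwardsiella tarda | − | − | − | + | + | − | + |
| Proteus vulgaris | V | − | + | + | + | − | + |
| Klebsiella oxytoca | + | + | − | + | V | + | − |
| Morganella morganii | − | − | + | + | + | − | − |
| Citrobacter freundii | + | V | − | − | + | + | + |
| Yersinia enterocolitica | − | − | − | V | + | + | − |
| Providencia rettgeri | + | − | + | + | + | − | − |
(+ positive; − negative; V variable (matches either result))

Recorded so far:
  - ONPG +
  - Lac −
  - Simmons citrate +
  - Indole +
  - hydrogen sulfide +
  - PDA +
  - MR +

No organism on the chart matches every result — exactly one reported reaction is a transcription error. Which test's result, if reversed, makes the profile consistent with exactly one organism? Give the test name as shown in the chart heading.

As reported, no row in the chart matches all 7 reactions.
Reversing Simmons citrate → still no organism matches.
Reversing PDA → still no organism matches.
Reversing ONPG (to −) → unique match: Proteus vulgaris.
Reversing Lac → still no organism matches.
Reversing MR → still no organism matches.
Reversing Indole → still no organism matches.
Reversing hydrogen sulfide → still no organism matches.

ONPG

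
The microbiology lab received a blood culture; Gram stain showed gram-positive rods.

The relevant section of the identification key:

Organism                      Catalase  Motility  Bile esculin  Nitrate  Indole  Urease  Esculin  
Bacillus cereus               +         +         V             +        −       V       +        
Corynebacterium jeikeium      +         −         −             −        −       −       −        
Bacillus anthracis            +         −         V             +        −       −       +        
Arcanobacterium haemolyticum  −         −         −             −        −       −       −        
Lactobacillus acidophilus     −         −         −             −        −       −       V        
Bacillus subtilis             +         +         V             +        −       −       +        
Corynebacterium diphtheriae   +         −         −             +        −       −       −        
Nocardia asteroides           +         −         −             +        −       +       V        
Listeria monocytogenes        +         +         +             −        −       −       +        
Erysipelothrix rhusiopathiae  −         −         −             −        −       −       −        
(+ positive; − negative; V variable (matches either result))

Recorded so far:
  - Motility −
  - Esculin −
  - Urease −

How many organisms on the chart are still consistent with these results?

5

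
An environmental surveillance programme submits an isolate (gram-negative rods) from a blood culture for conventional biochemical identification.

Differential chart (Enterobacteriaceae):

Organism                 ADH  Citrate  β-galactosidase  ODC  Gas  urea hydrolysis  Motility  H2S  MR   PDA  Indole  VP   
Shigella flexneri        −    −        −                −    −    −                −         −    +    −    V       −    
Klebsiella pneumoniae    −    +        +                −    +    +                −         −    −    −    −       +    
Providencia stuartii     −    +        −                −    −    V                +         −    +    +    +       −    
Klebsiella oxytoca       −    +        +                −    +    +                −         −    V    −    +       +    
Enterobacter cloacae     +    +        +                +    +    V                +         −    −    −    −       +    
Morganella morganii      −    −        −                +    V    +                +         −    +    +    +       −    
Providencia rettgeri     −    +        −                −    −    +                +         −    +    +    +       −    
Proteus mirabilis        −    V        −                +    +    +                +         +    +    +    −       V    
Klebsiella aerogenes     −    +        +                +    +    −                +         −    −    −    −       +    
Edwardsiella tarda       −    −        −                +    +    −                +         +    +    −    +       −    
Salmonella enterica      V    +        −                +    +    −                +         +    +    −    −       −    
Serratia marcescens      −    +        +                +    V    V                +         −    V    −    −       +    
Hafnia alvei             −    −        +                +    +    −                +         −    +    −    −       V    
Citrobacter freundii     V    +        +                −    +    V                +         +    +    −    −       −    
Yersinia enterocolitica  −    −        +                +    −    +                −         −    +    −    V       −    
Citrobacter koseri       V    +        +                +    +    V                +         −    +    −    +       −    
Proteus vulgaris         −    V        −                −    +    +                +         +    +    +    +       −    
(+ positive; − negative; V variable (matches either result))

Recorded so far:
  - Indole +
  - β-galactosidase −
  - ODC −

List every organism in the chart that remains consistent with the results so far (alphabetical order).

Proteus vulgaris, Providencia rettgeri, Providencia stuartii, Shigella flexneri

Indole +: excludes 8 organisms — 9 left.
β-galactosidase −: excludes Klebsiella oxytoca, Yersinia enterocolitica, Citrobacter koseri — 6 left.
ODC −: excludes Morganella morganii, Edwardsiella tarda — 4 left.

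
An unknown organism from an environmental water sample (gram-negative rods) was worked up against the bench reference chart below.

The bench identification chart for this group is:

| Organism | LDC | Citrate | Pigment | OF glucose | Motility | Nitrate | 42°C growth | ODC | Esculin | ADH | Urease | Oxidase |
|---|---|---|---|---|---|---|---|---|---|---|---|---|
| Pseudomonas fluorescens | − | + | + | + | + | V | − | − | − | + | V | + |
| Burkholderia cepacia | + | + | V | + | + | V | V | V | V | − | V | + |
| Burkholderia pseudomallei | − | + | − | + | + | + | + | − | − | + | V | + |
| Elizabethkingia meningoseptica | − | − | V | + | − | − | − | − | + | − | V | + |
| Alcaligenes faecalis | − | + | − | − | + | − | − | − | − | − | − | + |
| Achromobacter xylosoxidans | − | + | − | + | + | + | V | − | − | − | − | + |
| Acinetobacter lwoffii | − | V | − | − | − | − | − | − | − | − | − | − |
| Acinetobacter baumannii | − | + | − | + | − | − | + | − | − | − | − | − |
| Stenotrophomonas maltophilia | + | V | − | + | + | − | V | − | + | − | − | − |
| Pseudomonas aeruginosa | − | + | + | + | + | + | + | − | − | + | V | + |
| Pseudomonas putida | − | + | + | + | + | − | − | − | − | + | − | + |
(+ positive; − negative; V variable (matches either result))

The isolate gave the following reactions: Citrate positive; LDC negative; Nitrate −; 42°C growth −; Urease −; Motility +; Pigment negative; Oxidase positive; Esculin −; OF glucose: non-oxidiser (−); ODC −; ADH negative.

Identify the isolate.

LDC −: excludes Burkholderia cepacia, Stenotrophomonas maltophilia — 9 left.
ADH −: excludes Pseudomonas fluorescens, Burkholderia pseudomallei, Pseudomonas aeruginosa, Pseudomonas putida — 5 left.
Esculin −: excludes Elizabethkingia meningoseptica — 4 left.
42°C growth −: excludes Acinetobacter baumannii — 3 left.
Motility +: excludes Acinetobacter lwoffii — 2 left.
Citrate +: all 2 remaining candidates are consistent.
Pigment −: all 2 remaining candidates are consistent.
Oxidase +: all 2 remaining candidates are consistent.
Nitrate −: excludes Achromobacter xylosoxidans — 1 left.
ODC −: the one remaining candidate is consistent.
Urease −: the one remaining candidate is consistent.
OF glucose −: the one remaining candidate is consistent.

Alcaligenes faecalis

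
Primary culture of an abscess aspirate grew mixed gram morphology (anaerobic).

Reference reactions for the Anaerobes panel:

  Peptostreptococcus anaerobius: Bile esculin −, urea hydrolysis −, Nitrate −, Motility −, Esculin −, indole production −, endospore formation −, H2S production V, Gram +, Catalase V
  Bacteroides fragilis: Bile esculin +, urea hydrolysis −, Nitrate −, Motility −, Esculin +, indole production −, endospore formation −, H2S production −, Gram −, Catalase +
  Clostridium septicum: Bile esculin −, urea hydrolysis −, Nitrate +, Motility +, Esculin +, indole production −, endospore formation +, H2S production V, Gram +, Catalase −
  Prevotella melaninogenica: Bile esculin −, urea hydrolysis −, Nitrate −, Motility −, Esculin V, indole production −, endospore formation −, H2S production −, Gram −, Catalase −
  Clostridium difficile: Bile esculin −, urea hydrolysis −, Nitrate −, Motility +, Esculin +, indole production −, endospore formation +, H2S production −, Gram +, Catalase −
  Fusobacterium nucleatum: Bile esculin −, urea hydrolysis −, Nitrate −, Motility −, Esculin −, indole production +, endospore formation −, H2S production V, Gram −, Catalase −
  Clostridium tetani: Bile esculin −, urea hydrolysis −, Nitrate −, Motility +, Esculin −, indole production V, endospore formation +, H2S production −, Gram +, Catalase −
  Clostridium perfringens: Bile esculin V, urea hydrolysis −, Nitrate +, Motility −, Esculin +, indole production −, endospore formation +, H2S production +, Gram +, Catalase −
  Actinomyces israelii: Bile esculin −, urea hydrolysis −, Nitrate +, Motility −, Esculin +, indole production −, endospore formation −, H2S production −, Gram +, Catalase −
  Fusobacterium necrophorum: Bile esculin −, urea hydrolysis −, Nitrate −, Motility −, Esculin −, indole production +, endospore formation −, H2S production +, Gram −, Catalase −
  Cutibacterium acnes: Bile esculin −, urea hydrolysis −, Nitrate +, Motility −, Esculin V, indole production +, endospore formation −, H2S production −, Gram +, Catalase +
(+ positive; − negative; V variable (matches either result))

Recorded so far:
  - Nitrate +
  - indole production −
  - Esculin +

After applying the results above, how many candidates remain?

3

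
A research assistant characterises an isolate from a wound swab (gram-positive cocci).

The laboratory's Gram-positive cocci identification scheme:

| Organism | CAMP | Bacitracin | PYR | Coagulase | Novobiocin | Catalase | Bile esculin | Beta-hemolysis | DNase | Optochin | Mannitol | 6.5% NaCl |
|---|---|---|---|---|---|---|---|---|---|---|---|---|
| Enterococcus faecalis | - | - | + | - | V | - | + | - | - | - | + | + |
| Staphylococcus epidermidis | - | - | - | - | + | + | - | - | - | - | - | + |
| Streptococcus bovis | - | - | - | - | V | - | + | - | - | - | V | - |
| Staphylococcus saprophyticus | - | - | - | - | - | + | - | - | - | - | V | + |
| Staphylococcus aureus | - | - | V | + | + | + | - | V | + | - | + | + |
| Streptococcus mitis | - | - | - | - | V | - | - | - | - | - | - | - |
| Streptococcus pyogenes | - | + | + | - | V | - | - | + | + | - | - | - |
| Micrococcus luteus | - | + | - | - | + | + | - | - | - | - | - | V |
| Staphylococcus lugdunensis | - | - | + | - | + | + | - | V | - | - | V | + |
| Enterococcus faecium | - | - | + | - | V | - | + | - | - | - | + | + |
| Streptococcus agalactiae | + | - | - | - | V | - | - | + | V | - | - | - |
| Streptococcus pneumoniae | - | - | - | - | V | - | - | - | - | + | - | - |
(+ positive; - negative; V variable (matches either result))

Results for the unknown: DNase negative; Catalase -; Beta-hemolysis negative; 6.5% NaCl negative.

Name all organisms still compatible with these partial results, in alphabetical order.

DNase -: excludes Staphylococcus aureus, Streptococcus pyogenes — 10 left.
Catalase -: excludes Staphylococcus epidermidis, Staphylococcus saprophyticus, Micrococcus luteus, Staphylococcus lugdunensis — 6 left.
Beta-hemolysis -: excludes Streptococcus agalactiae — 5 left.
6.5% NaCl -: excludes Enterococcus faecalis, Enterococcus faecium — 3 left.

Streptococcus bovis, Streptococcus mitis, Streptococcus pneumoniae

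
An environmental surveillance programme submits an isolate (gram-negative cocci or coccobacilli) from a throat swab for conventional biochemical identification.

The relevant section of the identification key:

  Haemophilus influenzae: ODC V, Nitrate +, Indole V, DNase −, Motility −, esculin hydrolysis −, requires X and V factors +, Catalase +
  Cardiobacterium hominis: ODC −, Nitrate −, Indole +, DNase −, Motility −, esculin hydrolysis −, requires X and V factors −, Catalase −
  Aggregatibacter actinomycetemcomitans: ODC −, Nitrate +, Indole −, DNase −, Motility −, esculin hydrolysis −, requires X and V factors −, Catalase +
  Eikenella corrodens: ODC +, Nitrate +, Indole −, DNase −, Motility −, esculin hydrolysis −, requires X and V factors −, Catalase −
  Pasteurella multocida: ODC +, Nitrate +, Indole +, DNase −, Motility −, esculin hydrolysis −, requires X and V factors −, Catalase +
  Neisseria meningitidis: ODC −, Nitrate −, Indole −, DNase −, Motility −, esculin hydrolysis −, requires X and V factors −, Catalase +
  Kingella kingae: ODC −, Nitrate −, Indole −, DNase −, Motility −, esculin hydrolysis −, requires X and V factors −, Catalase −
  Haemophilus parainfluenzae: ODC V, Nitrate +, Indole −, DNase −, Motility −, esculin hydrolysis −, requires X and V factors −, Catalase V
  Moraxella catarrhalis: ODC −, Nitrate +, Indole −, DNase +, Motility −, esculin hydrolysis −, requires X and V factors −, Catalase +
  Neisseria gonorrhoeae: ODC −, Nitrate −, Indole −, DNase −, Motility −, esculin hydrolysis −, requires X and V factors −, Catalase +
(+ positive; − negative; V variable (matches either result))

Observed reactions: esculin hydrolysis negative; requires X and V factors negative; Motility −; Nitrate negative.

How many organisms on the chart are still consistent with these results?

4

esculin hydrolysis −: all 10 remaining candidates are consistent.
requires X and V factors −: excludes Haemophilus influenzae — 9 left.
Motility −: all 9 remaining candidates are consistent.
Nitrate −: excludes 5 organisms — 4 left.
Still consistent: Cardiobacterium hominis, Kingella kingae, Neisseria gonorrhoeae, Neisseria meningitidis.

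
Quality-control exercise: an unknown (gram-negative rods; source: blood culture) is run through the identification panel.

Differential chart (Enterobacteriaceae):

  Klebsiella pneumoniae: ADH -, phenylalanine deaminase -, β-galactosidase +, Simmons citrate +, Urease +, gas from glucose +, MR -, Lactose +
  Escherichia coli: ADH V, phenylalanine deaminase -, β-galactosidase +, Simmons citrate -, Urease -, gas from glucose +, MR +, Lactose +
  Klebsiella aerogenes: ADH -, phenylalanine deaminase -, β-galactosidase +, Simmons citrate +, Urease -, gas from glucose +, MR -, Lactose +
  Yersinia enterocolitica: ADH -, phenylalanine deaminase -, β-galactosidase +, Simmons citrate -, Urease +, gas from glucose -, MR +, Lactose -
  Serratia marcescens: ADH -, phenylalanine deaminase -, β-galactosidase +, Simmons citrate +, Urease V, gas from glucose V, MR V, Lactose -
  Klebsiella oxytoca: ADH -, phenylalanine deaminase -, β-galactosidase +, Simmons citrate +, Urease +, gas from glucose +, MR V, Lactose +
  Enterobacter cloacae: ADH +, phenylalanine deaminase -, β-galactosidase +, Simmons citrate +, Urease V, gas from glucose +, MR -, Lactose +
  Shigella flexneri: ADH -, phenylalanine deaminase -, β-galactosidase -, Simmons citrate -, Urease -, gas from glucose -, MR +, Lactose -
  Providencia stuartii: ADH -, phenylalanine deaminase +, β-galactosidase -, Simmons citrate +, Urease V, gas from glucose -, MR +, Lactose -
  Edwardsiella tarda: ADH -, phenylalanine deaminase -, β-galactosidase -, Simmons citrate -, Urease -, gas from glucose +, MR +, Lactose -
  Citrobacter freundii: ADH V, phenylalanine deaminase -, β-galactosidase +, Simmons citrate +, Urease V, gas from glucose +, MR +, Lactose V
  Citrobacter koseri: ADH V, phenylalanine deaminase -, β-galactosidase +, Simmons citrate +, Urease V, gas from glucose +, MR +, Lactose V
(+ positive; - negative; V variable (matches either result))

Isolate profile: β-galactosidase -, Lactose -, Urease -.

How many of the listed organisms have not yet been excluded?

Urease -: excludes Klebsiella pneumoniae, Yersinia enterocolitica, Klebsiella oxytoca — 9 left.
Lactose -: excludes Escherichia coli, Klebsiella aerogenes, Enterobacter cloacae — 6 left.
β-galactosidase -: excludes Serratia marcescens, Citrobacter freundii, Citrobacter koseri — 3 left.
Still consistent: Edwardsiella tarda, Providencia stuartii, Shigella flexneri.

3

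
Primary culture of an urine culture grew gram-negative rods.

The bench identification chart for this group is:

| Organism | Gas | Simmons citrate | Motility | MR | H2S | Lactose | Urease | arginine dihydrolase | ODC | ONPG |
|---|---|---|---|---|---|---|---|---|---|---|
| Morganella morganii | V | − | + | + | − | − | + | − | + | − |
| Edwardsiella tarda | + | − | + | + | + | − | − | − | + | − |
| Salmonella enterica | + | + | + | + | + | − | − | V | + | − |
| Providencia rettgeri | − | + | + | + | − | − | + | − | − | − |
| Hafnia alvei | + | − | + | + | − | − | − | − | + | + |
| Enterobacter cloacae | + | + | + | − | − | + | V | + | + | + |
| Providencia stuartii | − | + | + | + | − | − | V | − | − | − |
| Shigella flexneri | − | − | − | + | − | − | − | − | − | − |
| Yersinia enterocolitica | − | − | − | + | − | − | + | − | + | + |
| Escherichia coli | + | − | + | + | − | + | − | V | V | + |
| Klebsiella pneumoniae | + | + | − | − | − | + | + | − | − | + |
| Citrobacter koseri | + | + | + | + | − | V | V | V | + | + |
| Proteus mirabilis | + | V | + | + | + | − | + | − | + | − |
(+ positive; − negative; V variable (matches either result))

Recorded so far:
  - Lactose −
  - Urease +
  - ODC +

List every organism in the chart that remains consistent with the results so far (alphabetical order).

Lactose −: excludes Enterobacter cloacae, Escherichia coli, Klebsiella pneumoniae — 10 left.
ODC +: excludes Providencia rettgeri, Providencia stuartii, Shigella flexneri — 7 left.
Urease +: excludes Edwardsiella tarda, Salmonella enterica, Hafnia alvei — 4 left.

Citrobacter koseri, Morganella morganii, Proteus mirabilis, Yersinia enterocolitica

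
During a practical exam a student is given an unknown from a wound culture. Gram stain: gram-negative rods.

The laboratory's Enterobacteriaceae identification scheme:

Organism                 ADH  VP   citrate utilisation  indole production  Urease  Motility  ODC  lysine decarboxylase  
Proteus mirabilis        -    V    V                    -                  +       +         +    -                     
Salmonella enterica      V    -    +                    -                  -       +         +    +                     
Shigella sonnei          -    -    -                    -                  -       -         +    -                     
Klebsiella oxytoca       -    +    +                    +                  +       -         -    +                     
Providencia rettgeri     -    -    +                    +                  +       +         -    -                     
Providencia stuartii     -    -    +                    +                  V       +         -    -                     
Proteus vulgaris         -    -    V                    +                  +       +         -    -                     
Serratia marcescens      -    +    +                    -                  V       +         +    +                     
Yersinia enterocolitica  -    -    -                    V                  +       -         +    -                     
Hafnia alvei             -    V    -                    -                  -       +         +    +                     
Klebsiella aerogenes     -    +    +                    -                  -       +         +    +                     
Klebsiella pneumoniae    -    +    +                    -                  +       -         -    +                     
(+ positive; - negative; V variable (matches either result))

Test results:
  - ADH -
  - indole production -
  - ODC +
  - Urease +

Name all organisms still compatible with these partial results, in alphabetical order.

indole production -: excludes Klebsiella oxytoca, Providencia rettgeri, Providencia stuartii, Proteus vulgaris — 8 left.
Urease +: excludes Salmonella enterica, Shigella sonnei, Hafnia alvei, Klebsiella aerogenes — 4 left.
ADH -: all 4 remaining candidates are consistent.
ODC +: excludes Klebsiella pneumoniae — 3 left.

Proteus mirabilis, Serratia marcescens, Yersinia enterocolitica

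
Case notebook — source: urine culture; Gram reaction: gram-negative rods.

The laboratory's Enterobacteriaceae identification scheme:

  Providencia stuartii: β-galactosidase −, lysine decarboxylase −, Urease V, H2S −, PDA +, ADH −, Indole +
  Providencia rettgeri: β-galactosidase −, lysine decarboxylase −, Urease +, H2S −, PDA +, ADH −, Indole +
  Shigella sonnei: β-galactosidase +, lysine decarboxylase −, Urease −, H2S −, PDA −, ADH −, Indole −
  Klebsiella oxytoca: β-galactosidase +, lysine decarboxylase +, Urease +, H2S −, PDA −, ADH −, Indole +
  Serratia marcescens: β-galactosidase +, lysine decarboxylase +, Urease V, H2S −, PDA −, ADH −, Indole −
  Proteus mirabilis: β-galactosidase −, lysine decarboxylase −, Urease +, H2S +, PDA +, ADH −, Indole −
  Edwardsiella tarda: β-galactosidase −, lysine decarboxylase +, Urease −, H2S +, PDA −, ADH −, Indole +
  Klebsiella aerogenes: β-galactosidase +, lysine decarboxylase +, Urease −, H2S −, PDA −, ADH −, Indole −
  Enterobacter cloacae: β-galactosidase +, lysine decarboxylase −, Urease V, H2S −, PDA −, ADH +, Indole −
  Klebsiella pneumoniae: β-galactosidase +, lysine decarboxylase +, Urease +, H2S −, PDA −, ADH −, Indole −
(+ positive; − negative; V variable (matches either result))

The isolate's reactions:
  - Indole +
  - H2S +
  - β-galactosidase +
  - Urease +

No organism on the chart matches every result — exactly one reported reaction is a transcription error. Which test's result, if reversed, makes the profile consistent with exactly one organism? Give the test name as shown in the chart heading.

As reported, no row in the chart matches all 4 reactions.
Reversing H2S (to −) → unique match: Klebsiella oxytoca.
Reversing Indole → still no organism matches.
Reversing β-galactosidase → still no organism matches.
Reversing Urease → still no organism matches.

H2S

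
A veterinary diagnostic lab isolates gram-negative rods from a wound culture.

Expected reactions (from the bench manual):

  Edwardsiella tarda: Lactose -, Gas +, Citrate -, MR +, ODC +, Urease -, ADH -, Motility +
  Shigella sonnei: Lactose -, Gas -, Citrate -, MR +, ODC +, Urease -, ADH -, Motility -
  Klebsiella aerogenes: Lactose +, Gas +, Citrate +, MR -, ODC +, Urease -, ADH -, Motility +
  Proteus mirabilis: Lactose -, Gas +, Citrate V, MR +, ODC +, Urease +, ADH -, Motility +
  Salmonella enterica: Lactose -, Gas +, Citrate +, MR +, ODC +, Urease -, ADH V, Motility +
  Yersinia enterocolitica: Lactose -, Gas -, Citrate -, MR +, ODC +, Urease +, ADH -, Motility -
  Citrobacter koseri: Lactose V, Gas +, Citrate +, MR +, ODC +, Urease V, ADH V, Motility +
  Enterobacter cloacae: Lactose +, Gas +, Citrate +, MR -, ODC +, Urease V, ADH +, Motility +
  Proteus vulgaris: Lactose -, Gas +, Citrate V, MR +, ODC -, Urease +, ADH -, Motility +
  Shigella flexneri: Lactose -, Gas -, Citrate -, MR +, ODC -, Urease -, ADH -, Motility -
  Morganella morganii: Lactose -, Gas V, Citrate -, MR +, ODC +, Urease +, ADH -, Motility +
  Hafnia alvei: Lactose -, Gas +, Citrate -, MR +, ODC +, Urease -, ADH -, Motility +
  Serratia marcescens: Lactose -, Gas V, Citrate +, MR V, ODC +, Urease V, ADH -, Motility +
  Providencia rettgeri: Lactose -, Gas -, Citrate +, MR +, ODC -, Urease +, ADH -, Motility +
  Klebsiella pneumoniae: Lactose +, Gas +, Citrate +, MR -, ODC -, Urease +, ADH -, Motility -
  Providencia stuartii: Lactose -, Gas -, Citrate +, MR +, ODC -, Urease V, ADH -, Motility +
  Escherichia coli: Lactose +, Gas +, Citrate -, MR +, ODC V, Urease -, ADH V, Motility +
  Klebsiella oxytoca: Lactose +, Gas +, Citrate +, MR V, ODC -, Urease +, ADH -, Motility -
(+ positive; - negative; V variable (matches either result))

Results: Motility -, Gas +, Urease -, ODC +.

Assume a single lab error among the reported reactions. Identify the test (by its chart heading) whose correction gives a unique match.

As reported, no row in the chart matches all 4 reactions.
Reversing Motility → 8 organisms match (not unique).
Reversing Gas (to -) → unique match: Shigella sonnei.
Reversing ODC → still no organism matches.
Reversing Urease → still no organism matches.

Gas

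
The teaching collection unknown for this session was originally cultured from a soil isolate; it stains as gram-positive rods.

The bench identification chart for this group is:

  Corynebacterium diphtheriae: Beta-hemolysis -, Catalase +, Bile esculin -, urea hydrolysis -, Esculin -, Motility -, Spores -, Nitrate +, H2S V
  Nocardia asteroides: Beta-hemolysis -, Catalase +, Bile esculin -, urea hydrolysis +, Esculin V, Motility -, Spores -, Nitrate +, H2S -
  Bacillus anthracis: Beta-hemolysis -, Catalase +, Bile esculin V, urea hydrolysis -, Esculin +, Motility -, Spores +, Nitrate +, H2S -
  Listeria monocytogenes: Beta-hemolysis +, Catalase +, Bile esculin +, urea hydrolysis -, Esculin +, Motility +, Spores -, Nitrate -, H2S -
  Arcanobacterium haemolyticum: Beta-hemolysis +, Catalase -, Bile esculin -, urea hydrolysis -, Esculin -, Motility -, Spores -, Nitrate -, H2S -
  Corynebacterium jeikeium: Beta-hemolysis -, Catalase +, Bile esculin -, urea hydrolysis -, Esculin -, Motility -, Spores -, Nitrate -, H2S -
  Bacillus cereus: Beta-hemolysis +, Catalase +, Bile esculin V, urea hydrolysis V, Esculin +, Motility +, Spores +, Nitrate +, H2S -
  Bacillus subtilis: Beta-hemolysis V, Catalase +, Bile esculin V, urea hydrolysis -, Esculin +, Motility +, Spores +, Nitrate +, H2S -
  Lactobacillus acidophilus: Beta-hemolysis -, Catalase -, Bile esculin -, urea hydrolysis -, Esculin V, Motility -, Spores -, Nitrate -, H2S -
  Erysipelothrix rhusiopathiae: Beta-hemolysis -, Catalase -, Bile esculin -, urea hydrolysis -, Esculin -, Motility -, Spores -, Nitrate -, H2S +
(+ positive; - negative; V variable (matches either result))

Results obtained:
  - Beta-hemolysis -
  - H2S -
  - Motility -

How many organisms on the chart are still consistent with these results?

Motility -: excludes Listeria monocytogenes, Bacillus cereus, Bacillus subtilis — 7 left.
H2S -: excludes Erysipelothrix rhusiopathiae — 6 left.
Beta-hemolysis -: excludes Arcanobacterium haemolyticum — 5 left.
Still consistent: Bacillus anthracis, Corynebacterium diphtheriae, Corynebacterium jeikeium, Lactobacillus acidophilus, Nocardia asteroides.

5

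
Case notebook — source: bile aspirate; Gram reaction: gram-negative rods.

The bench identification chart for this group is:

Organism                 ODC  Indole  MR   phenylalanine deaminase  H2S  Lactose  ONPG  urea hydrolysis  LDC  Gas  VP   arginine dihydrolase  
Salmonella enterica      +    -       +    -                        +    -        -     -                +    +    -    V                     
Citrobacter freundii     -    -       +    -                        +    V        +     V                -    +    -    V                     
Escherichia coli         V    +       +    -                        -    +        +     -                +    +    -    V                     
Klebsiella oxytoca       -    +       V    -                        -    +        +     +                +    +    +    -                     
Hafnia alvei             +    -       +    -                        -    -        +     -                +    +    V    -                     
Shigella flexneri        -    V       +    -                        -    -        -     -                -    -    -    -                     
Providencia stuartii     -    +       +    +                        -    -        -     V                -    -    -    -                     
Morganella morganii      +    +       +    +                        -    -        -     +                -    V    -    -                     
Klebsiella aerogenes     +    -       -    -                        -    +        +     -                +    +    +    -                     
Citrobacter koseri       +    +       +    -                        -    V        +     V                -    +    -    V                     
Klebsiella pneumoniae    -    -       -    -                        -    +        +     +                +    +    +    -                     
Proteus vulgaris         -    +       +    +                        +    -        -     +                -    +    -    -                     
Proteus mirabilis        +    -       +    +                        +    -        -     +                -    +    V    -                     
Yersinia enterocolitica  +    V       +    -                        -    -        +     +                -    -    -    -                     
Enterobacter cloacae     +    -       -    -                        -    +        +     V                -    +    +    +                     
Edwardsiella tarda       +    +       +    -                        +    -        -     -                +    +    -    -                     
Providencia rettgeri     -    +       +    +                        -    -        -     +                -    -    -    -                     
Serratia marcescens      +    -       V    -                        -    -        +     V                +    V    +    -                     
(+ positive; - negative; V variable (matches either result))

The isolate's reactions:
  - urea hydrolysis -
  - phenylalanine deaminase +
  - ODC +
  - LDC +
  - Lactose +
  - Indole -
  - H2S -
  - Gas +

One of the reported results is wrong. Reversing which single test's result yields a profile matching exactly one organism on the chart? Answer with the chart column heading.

phenylalanine deaminase

As reported, no row in the chart matches all 8 reactions.
Reversing H2S → still no organism matches.
Reversing ODC → still no organism matches.
Reversing Lactose → still no organism matches.
Reversing LDC → still no organism matches.
Reversing Gas → still no organism matches.
Reversing phenylalanine deaminase (to -) → unique match: Klebsiella aerogenes.
Reversing urea hydrolysis → still no organism matches.
Reversing Indole → still no organism matches.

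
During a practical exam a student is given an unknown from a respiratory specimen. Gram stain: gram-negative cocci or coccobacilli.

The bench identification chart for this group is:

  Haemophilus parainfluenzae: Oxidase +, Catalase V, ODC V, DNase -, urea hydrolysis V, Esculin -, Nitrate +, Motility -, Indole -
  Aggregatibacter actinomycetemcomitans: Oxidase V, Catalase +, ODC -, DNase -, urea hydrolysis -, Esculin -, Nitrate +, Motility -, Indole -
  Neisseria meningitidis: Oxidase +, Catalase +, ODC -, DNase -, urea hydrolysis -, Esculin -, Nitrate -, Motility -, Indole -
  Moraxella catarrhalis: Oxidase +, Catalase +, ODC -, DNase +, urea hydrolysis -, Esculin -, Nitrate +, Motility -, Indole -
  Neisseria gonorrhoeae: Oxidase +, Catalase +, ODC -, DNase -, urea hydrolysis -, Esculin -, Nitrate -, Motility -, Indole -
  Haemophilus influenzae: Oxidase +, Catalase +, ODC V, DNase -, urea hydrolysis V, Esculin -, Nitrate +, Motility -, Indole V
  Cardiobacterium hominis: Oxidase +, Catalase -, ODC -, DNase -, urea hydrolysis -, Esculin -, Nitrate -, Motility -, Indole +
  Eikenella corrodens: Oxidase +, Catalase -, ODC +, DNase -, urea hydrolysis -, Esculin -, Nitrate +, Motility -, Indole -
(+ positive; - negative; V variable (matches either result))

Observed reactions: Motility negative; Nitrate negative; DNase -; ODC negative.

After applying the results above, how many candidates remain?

3

ODC -: excludes Eikenella corrodens — 7 left.
Motility -: all 7 remaining candidates are consistent.
DNase -: excludes Moraxella catarrhalis — 6 left.
Nitrate -: excludes Haemophilus parainfluenzae, Aggregatibacter actinomycetemcomitans, Haemophilus influenzae — 3 left.
Still consistent: Cardiobacterium hominis, Neisseria gonorrhoeae, Neisseria meningitidis.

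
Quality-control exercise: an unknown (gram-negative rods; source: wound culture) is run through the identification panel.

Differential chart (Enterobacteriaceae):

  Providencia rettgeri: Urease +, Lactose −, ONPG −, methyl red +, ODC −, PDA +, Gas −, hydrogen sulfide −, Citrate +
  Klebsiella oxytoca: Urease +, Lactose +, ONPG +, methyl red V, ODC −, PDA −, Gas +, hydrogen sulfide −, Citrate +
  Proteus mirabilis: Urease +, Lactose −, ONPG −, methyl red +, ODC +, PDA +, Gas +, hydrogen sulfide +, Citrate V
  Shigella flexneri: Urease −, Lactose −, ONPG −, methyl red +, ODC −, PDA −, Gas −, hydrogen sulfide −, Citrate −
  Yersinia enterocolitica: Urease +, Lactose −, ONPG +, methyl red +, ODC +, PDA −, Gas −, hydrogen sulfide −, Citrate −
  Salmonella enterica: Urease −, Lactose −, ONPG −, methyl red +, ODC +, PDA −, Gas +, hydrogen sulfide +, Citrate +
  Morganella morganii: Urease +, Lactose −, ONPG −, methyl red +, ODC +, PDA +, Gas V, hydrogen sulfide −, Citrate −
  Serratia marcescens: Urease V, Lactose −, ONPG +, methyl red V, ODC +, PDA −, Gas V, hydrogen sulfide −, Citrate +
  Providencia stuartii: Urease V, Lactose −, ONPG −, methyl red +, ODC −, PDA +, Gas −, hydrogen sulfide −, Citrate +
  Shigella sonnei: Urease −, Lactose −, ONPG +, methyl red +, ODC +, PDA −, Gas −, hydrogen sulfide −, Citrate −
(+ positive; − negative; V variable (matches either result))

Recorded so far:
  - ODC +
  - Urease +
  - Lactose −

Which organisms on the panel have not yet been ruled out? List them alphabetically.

Urease +: excludes Shigella flexneri, Salmonella enterica, Shigella sonnei — 7 left.
Lactose −: excludes Klebsiella oxytoca — 6 left.
ODC +: excludes Providencia rettgeri, Providencia stuartii — 4 left.

Morganella morganii, Proteus mirabilis, Serratia marcescens, Yersinia enterocolitica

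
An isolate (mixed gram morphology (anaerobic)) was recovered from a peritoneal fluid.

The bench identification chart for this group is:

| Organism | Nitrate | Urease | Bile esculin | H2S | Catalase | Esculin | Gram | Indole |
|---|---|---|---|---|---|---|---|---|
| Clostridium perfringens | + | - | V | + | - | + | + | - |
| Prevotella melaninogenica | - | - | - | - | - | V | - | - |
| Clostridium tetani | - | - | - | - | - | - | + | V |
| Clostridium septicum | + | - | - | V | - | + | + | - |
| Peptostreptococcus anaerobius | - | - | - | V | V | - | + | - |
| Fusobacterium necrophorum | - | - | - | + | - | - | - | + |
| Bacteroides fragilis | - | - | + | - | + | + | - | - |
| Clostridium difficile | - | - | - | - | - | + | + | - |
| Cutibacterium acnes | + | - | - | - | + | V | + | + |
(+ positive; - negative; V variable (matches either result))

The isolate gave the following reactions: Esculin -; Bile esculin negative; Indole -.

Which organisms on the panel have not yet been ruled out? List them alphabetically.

Clostridium tetani, Peptostreptococcus anaerobius, Prevotella melaninogenica

Esculin -: excludes Clostridium perfringens, Clostridium septicum, Bacteroides fragilis, Clostridium difficile — 5 left.
Indole -: excludes Fusobacterium necrophorum, Cutibacterium acnes — 3 left.
Bile esculin -: all 3 remaining candidates are consistent.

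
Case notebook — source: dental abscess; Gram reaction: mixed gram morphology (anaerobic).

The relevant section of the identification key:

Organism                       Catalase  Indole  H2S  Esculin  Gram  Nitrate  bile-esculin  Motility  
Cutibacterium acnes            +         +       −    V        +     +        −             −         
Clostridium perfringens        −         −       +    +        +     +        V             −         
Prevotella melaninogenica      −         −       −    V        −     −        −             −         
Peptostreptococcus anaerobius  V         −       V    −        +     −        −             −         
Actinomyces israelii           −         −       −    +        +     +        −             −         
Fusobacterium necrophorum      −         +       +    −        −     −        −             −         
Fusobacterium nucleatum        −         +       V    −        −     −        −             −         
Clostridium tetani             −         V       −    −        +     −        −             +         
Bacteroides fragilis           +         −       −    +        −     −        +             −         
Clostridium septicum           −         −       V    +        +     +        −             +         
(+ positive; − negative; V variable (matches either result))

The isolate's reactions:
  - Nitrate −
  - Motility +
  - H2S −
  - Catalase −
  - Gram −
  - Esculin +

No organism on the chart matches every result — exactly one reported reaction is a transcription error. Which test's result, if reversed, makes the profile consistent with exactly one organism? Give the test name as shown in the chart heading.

As reported, no row in the chart matches all 6 reactions.
Reversing Nitrate → still no organism matches.
Reversing Motility (to −) → unique match: Prevotella melaninogenica.
Reversing H2S → still no organism matches.
Reversing Catalase → still no organism matches.
Reversing Esculin → still no organism matches.
Reversing Gram → still no organism matches.

Motility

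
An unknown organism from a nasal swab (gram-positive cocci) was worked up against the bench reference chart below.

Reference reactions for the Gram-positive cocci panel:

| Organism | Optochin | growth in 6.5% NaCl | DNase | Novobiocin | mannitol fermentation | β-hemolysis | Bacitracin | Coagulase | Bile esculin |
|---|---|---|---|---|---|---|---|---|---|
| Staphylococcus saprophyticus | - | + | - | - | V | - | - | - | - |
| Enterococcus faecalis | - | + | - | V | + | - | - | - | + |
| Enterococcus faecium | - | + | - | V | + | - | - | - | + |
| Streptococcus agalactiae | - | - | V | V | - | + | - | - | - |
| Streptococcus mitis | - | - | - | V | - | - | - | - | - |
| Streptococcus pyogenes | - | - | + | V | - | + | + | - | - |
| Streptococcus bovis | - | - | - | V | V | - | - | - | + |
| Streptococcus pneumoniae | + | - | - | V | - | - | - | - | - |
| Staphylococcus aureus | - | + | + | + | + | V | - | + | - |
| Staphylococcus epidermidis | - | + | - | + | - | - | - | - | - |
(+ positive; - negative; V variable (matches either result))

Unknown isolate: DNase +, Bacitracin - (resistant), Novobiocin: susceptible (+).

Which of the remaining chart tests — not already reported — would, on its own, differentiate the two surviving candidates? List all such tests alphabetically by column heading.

Coagulase, growth in 6.5% NaCl, mannitol fermentation

DNase +: excludes 7 organisms — 3 left.
Novobiocin +: all 3 remaining candidates are consistent.
Bacitracin -: excludes Streptococcus pyogenes — 2 left.
Two candidates remain: Staphylococcus aureus and Streptococcus agalactiae.
  Optochin: - vs - — same for both, does not separate.
  growth in 6.5% NaCl: Staphylococcus aureus +, Streptococcus agalactiae - — discriminates.
  mannitol fermentation: Staphylococcus aureus +, Streptococcus agalactiae - — discriminates.
  β-hemolysis: V vs + — variable for at least one, does not separate.
  Coagulase: Staphylococcus aureus +, Streptococcus agalactiae - — discriminates.
  Bile esculin: - vs - — same for both, does not separate.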